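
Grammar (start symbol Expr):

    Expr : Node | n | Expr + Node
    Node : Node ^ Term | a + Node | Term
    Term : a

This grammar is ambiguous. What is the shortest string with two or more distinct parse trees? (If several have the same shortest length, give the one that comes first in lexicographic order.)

a + a

length 1: no string has ≥2 trees
length 3: a + a has 2 parse trees

Two derivations of a + a:
  Expr ⇒ Node ⇒ a + Node ⇒ a + Term ⇒ a + a
  Expr ⇒ Expr + Node ⇒ Node + Node ⇒ Term + Node ⇒ a + Node ⇒ a + Term ⇒ a + a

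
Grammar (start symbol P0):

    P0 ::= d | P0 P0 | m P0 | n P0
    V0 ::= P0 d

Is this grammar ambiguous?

Ambiguous

Witness: d d d

Derivation 1: P0 ⇒ P0 P0 ⇒ d P0 ⇒ d P0 P0 ⇒ d d P0 ⇒ d d d
Derivation 2: P0 ⇒ P0 P0 ⇒ P0 P0 P0 ⇒ d P0 P0 ⇒ d d P0 ⇒ d d d

Two distinct leftmost derivations for the same string.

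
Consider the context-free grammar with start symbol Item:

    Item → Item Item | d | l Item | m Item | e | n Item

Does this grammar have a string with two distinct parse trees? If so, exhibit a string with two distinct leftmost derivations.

Witness: d d d

Derivation 1: Item ⇒ Item Item ⇒ Item Item Item ⇒ d Item Item ⇒ d d Item ⇒ d d d
Derivation 2: Item ⇒ Item Item ⇒ d Item ⇒ d Item Item ⇒ d d Item ⇒ d d d

Two distinct leftmost derivations for the same string.

Ambiguous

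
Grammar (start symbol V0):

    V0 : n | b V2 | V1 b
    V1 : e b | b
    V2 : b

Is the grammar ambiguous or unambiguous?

Witness: b b

Derivation 1: V0 ⇒ b V2 ⇒ b b
Derivation 2: V0 ⇒ V1 b ⇒ b b

Two distinct leftmost derivations for the same string.

Ambiguous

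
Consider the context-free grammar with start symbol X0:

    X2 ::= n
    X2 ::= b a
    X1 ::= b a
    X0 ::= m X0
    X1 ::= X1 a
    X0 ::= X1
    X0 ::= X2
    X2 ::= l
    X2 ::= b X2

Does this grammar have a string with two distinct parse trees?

Witness: b a

Derivation 1: X0 ⇒ X1 ⇒ b a
Derivation 2: X0 ⇒ X2 ⇒ b a

Two distinct leftmost derivations for the same string.

Ambiguous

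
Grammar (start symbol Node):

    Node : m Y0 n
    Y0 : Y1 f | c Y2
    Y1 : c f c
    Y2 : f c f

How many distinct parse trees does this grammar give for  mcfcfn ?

2

Parse trees for mcfcfn:
  [Node m [Y0 [Y1 c f c] f] n]
  [Node m [Y0 c [Y2 f c f]] n]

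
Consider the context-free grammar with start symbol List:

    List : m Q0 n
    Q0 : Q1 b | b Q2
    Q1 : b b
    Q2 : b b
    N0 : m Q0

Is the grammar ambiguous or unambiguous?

Witness: m b b b n

Derivation 1: List ⇒ m Q0 n ⇒ m Q1 b n ⇒ m b b b n
Derivation 2: List ⇒ m Q0 n ⇒ m b Q2 n ⇒ m b b b n

Two distinct leftmost derivations for the same string.

Ambiguous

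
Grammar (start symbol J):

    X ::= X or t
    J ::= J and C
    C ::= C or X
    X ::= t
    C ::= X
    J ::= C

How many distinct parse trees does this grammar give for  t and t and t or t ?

Parse trees for t and t and t or t:
  [J [J [J [C [X t]]] and [C [X t]]] and [C [C [X t]] or [X t]]]
  [J [J [J [C [X t]]] and [C [X t]]] and [C [X [X t] or t]]]

2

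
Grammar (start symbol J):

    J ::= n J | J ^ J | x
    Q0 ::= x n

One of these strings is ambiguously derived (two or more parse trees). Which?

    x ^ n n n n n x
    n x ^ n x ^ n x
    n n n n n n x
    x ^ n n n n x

n x ^ n x ^ n x

x ^ n n n n n x: 1 tree
n x ^ n x ^ n x: 7 trees
n n n n n n x: 1 tree
x ^ n n n n x: 1 tree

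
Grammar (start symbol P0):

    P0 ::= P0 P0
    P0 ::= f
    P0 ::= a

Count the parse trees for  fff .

2

Parse trees for fff:
  [P0 [P0 f] [P0 [P0 f] [P0 f]]]
  [P0 [P0 [P0 f] [P0 f]] [P0 f]]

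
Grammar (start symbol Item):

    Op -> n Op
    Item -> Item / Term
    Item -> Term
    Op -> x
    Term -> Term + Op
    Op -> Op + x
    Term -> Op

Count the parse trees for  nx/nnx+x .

Parse trees for nx/nnx+x:
  [Item [Item [Term [Op n [Op x]]]] / [Term [Term [Op n [Op n [Op x]]]] + [Op x]]]
  [Item [Item [Term [Op n [Op x]]]] / [Term [Op n [Op n [Op [Op x] + x]]]]]
  [Item [Item [Term [Op n [Op x]]]] / [Term [Op n [Op [Op n [Op x]] + x]]]]
  [Item [Item [Term [Op n [Op x]]]] / [Term [Op [Op n [Op n [Op x]]] + x]]]

4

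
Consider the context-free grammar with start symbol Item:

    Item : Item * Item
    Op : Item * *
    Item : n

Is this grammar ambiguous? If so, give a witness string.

Witness: n * n * n

Derivation 1: Item ⇒ Item * Item ⇒ Item * Item * Item ⇒ n * Item * Item ⇒ n * n * Item ⇒ n * n * n
Derivation 2: Item ⇒ Item * Item ⇒ n * Item ⇒ n * Item * Item ⇒ n * n * Item ⇒ n * n * n

Two distinct leftmost derivations for the same string.

Ambiguous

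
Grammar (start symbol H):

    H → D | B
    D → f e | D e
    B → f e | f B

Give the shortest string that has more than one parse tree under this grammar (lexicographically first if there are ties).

length 2: f e has 2 parse trees

Two derivations of f e:
  H ⇒ D ⇒ f e
  H ⇒ B ⇒ f e

f e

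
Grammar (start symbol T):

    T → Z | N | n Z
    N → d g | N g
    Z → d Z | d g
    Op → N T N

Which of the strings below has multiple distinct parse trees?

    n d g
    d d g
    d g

n d g: 1 tree
d d g: 1 tree
d g: 2 trees

d g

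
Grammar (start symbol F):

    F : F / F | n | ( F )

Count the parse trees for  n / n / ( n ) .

2

Parse trees for n / n / ( n ):
  [F [F n] / [F [F n] / [F ( [F n] )]]]
  [F [F [F n] / [F n]] / [F ( [F n] )]]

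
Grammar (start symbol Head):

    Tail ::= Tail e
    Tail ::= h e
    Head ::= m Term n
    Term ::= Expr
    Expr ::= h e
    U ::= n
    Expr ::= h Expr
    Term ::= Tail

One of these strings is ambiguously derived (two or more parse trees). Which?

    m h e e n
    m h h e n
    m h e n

m h e e n: 1 tree
m h h e n: 1 tree
m h e n: 2 trees

m h e n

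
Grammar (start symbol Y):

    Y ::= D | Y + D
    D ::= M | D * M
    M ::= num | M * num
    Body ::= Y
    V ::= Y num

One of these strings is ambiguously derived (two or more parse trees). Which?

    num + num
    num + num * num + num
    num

num + num * num + num

num + num: 1 tree
num + num * num + num: 2 trees
num: 1 tree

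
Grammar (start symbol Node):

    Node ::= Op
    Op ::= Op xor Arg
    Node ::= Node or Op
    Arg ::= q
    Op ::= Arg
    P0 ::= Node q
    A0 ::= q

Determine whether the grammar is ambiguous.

Only Node, Op, Arg are reachable from Node; ignoring the rest: The grammar is stratified — Node handles 'or' (left-recursive), Op handles 'xor', Arg atoms. Each operator has a fixed associativity and precedence level, so every string has one parse.

Unambiguous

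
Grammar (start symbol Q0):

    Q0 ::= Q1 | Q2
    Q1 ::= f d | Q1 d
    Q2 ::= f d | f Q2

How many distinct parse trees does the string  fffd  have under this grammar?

Parse trees for fffd:
  [Q0 [Q2 f [Q2 f [Q2 f d]]]]

1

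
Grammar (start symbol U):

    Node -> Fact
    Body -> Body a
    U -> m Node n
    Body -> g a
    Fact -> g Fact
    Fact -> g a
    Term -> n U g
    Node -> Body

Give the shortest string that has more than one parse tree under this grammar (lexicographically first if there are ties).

m g a n

length 4: m g a n has 2 parse trees

Two derivations of m g a n:
  U ⇒ m Node n ⇒ m Fact n ⇒ m g a n
  U ⇒ m Node n ⇒ m Body n ⇒ m g a n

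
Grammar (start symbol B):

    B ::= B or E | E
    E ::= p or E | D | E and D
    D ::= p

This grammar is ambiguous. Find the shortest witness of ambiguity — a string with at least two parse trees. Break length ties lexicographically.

p or p

length 1: no string has ≥2 trees
length 3: p or p has 2 parse trees

Two derivations of p or p:
  B ⇒ B or E ⇒ E or E ⇒ D or E ⇒ p or E ⇒ p or D ⇒ p or p
  B ⇒ E ⇒ p or E ⇒ p or D ⇒ p or p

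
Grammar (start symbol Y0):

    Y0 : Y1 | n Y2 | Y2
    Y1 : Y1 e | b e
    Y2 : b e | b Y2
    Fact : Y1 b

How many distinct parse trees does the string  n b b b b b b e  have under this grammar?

1

Parse trees for n b b b b b b e:
  [Y0 n [Y2 b [Y2 b [Y2 b [Y2 b [Y2 b [Y2 b e]]]]]]]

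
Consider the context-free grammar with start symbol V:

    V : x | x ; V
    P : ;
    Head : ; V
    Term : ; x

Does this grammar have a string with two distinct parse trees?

(P, Head, Term are unreachable from V, so their rules don't affect L(V).) The reachable grammar is A → atom sep A | atom. Each atom is followed by either the separator (recurse) or end-of-string (stop) — no choice point.

Unambiguous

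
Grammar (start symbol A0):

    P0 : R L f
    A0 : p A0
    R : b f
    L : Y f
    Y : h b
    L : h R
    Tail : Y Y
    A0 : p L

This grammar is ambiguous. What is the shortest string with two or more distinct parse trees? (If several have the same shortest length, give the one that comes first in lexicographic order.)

p h b f

length 4: p h b f has 2 parse trees

Two derivations of p h b f:
  A0 ⇒ p L ⇒ p Y f ⇒ p h b f
  A0 ⇒ p L ⇒ p h R ⇒ p h b f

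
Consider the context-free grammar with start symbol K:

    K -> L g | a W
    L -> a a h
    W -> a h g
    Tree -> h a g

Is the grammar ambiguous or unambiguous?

Witness: a a h g

Derivation 1: K ⇒ L g ⇒ a a h g
Derivation 2: K ⇒ a W ⇒ a a h g

Two distinct leftmost derivations for the same string.

Ambiguous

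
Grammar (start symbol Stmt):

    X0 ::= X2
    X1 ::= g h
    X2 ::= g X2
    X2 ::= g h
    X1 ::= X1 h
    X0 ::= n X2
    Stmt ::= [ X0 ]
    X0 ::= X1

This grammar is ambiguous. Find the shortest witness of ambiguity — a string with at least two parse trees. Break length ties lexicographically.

[ g h ]

length 4: [ g h ] has 2 parse trees

Two derivations of [ g h ]:
  Stmt ⇒ [ X0 ] ⇒ [ X2 ] ⇒ [ g h ]
  Stmt ⇒ [ X0 ] ⇒ [ X1 ] ⇒ [ g h ]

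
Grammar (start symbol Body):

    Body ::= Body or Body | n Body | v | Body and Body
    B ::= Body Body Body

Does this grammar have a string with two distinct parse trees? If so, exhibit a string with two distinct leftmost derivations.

Witness: n v and v

Derivation 1: Body ⇒ n Body ⇒ n Body and Body ⇒ n v and Body ⇒ n v and v
Derivation 2: Body ⇒ Body and Body ⇒ n Body and Body ⇒ n v and Body ⇒ n v and v

Two distinct leftmost derivations for the same string.

Ambiguous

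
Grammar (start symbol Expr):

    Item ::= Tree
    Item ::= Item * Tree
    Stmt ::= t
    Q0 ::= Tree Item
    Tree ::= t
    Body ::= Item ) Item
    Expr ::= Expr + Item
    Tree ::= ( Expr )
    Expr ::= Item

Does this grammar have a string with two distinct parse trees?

(Body, Stmt, Q0 are unreachable from Expr, so their rules don't affect L(Expr).) Expr → Expr + Item | Item  ;  Item → Item * Tree | Tree  — a left-associative chain with Tree at the bottom. Each string factors uniquely by precedence.

Unambiguous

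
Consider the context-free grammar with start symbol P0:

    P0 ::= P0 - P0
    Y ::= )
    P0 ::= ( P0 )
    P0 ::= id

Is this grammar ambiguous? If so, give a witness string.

Ambiguous

Witness: id - id - id

Derivation 1: P0 ⇒ P0 - P0 ⇒ P0 - P0 - P0 ⇒ id - P0 - P0 ⇒ id - id - P0 ⇒ id - id - id
Derivation 2: P0 ⇒ P0 - P0 ⇒ id - P0 ⇒ id - P0 - P0 ⇒ id - id - P0 ⇒ id - id - id

Two distinct leftmost derivations for the same string.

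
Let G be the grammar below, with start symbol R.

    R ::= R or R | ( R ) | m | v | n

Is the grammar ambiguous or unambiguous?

Ambiguous

Witness: m or m or m

Derivation 1: R ⇒ R or R ⇒ R or R or R ⇒ m or R or R ⇒ m or m or R ⇒ m or m or m
Derivation 2: R ⇒ R or R ⇒ m or R ⇒ m or R or R ⇒ m or m or R ⇒ m or m or m

Two distinct leftmost derivations for the same string.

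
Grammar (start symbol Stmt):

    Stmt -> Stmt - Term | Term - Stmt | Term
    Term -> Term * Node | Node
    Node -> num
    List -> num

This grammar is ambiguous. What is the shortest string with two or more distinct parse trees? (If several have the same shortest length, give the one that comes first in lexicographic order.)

num - num

length 1: no string has ≥2 trees
length 3: num - num has 2 parse trees

Two derivations of num - num:
  Stmt ⇒ Stmt - Term ⇒ Term - Term ⇒ Node - Term ⇒ num - Term ⇒ num - Node ⇒ num - num
  Stmt ⇒ Term - Stmt ⇒ Node - Stmt ⇒ num - Stmt ⇒ num - Term ⇒ num - Node ⇒ num - num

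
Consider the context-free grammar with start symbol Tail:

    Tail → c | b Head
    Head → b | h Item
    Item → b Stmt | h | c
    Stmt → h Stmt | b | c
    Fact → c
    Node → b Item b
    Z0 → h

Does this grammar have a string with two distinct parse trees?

Unambiguous

(Fact, Node, Z0 are unreachable from Tail, so their rules don't affect L(Tail).) Restricted to the reachable nonterminals, every rule has the form A → t or A → t B, and no two rules for the same A share a first terminal. The grammar encodes a DFA — one run per string.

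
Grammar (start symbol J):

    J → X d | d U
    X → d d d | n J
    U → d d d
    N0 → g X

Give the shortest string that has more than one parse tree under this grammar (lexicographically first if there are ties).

length 4: d d d d has 2 parse trees

Two derivations of d d d d:
  J ⇒ X d ⇒ d d d d
  J ⇒ d U ⇒ d d d d

d d d d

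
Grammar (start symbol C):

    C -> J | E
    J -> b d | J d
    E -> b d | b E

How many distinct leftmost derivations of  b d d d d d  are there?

Parse trees for b d d d d d:
  [C [J [J [J [J [J b d] d] d] d] d]]

1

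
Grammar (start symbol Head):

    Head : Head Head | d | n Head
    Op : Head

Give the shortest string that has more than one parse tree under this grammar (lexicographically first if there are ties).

length 1: no string has ≥2 trees
length 2: no string has ≥2 trees
length 3: d d d has 2 parse trees

Two derivations of d d d:
  Head ⇒ Head Head ⇒ Head Head Head ⇒ d Head Head ⇒ d d Head ⇒ d d d
  Head ⇒ Head Head ⇒ d Head ⇒ d Head Head ⇒ d d Head ⇒ d d d

d d d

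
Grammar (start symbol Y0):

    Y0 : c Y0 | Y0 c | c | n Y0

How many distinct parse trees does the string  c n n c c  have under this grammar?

Parse trees for c n n c c:
  [Y0 c [Y0 [Y0 n [Y0 n [Y0 c]]] c]]
  [Y0 c [Y0 n [Y0 [Y0 n [Y0 c]] c]]]
  [Y0 c [Y0 n [Y0 n [Y0 c [Y0 c]]]]]
  [Y0 c [Y0 n [Y0 n [Y0 [Y0 c] c]]]]
  [Y0 [Y0 c [Y0 n [Y0 n [Y0 c]]]] c]

5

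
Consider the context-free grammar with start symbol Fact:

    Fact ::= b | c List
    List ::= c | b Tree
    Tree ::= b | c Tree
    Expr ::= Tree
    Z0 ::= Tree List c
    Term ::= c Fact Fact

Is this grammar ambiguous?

Only Fact, List, Tree are reachable from Fact; ignoring the rest: The reachable rules are right-linear with at most one rule per (nonterminal, next-terminal) pair. Each input token forces the next rule, so parsing is deterministic.

Unambiguous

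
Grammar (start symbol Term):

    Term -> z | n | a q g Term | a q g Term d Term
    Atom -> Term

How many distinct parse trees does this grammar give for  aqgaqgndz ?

Parse trees for aqgaqgndz:
  [Term a q g [Term a q g [Term n] d [Term z]]]
  [Term a q g [Term a q g [Term n]] d [Term z]]

2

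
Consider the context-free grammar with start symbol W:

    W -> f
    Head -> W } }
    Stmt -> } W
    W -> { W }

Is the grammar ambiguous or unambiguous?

(Head, Stmt are unreachable from W, so their rules don't affect L(W).) Each string is a nest of matched brackets around a single atom. An opening bracket forces the recursive rule; an atom forces the base rule.

Unambiguous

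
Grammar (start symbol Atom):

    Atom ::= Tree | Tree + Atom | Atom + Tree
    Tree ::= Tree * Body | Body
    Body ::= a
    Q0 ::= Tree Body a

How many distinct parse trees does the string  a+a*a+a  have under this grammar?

4

Parse trees for a+a*a+a:
  [Atom [Tree [Body a]] + [Atom [Tree [Tree [Body a]] * [Body a]] + [Atom [Tree [Body a]]]]]
  [Atom [Tree [Body a]] + [Atom [Atom [Tree [Tree [Body a]] * [Body a]]] + [Tree [Body a]]]]
  [Atom [Atom [Tree [Body a]] + [Atom [Tree [Tree [Body a]] * [Body a]]]] + [Tree [Body a]]]
  [Atom [Atom [Atom [Tree [Body a]]] + [Tree [Tree [Body a]] * [Body a]]] + [Tree [Body a]]]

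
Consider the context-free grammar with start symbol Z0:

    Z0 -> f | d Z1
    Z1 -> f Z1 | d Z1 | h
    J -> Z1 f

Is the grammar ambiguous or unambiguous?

Only Z0, Z1 are reachable from Z0; ignoring the rest: Each reachable nonterminal has at most one production per leading terminal, and all productions are right-linear; the derivation is determined token-by-token.

Unambiguous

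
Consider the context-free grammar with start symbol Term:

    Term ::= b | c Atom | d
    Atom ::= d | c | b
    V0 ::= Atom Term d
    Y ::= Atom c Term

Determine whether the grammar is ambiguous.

Unambiguous

Only Term, Atom are reachable from Term; ignoring the rest: The reachable rules are right-linear with at most one rule per (nonterminal, next-terminal) pair. Each input token forces the next rule, so parsing is deterministic.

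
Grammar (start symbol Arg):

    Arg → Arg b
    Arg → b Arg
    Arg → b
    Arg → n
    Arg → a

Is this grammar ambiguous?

Ambiguous

Witness: b b

Derivation 1: Arg ⇒ Arg b ⇒ b b
Derivation 2: Arg ⇒ b Arg ⇒ b b

Two distinct leftmost derivations for the same string.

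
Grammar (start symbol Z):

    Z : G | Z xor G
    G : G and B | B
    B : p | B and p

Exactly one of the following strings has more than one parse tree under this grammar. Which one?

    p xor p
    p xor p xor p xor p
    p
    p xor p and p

p xor p and p

p xor p: 1 tree
p xor p xor p xor p: 1 tree
p: 1 tree
p xor p and p: 2 trees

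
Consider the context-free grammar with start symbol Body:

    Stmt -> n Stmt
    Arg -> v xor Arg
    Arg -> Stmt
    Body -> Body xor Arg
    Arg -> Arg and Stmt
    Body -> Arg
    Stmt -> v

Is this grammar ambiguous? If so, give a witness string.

Ambiguous

Witness: v xor v

Derivation 1: Body ⇒ Body xor Arg ⇒ Arg xor Arg ⇒ Stmt xor Arg ⇒ v xor Arg ⇒ v xor Stmt ⇒ v xor v
Derivation 2: Body ⇒ Arg ⇒ v xor Arg ⇒ v xor Stmt ⇒ v xor v

Two distinct leftmost derivations for the same string.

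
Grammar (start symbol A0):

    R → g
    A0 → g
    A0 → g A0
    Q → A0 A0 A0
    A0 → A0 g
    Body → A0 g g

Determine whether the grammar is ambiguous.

Ambiguous

Witness: g g

Derivation 1: A0 ⇒ g A0 ⇒ g g
Derivation 2: A0 ⇒ A0 g ⇒ g g

Two distinct leftmost derivations for the same string.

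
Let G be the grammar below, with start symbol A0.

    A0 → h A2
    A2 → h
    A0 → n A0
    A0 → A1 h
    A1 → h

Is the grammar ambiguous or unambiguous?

Witness: h h

Derivation 1: A0 ⇒ h A2 ⇒ h h
Derivation 2: A0 ⇒ A1 h ⇒ h h

Two distinct leftmost derivations for the same string.

Ambiguous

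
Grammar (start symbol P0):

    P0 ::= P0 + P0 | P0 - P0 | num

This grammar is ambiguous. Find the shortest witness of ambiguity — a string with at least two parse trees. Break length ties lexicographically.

length 1: no string has ≥2 trees
length 3: no string has ≥2 trees
length 5: num + num + num has 2 parse trees

Two derivations of num + num + num:
  P0 ⇒ P0 + P0 ⇒ P0 + P0 + P0 ⇒ num + P0 + P0 ⇒ num + num + P0 ⇒ num + num + num
  P0 ⇒ P0 + P0 ⇒ num + P0 ⇒ num + P0 + P0 ⇒ num + num + P0 ⇒ num + num + num

num + num + num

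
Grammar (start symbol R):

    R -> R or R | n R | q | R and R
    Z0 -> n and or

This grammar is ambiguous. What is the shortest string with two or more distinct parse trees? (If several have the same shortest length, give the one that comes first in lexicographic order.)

n q and q

length 1: no string has ≥2 trees
length 2: no string has ≥2 trees
length 3: no string has ≥2 trees
length 4: n q and q has 2 parse trees

Two derivations of n q and q:
  R ⇒ n R ⇒ n R and R ⇒ n q and R ⇒ n q and q
  R ⇒ R and R ⇒ n R and R ⇒ n q and R ⇒ n q and q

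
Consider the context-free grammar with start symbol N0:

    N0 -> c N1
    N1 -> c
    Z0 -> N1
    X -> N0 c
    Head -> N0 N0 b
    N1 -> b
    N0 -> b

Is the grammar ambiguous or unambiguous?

(Head, X, Z0 are unreachable from N0, so their rules don't affect L(N0).) Restricted to the reachable nonterminals, every rule has the form A → t or A → t B, and no two rules for the same A share a first terminal. The grammar encodes a DFA — one run per string.

Unambiguous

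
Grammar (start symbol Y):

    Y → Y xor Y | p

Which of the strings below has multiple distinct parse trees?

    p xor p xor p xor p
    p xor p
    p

p xor p xor p xor p: 5 trees
p xor p: 1 tree
p: 1 tree

p xor p xor p xor p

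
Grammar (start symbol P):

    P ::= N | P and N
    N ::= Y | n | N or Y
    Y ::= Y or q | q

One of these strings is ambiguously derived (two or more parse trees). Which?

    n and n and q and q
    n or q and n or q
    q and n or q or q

q and n or q or q

n and n and q and q: 1 tree
n or q and n or q: 1 tree
q and n or q or q: 2 trees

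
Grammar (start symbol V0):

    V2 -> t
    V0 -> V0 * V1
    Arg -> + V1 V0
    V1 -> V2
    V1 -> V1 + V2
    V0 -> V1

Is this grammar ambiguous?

Unambiguous

Only V0, V1, V2 are reachable from V0; ignoring the rest: The grammar is stratified — V0 handles '*' (left-recursive), V1 handles '+', V2 atoms. Each operator has a fixed associativity and precedence level, so every string has one parse.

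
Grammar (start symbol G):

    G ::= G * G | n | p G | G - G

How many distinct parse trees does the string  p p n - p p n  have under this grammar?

3

Parse trees for p p n - p p n:
  [G p [G p [G [G n] - [G p [G p [G n]]]]]]
  [G p [G [G p [G n]] - [G p [G p [G n]]]]]
  [G [G p [G p [G n]]] - [G p [G p [G n]]]]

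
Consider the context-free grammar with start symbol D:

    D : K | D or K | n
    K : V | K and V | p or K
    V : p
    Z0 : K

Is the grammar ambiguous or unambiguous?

Ambiguous

Witness: p or p

Derivation 1: D ⇒ K ⇒ p or K ⇒ p or V ⇒ p or p
Derivation 2: D ⇒ D or K ⇒ K or K ⇒ V or K ⇒ p or K ⇒ p or V ⇒ p or p

Two distinct leftmost derivations for the same string.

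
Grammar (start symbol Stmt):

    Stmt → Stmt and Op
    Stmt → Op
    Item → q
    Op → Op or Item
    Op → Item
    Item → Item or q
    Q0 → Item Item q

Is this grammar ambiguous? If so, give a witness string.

Witness: q or q

Derivation 1: Stmt ⇒ Op ⇒ Op or Item ⇒ Item or Item ⇒ q or Item ⇒ q or q
Derivation 2: Stmt ⇒ Op ⇒ Item ⇒ Item or q ⇒ q or q

Two distinct leftmost derivations for the same string.

Ambiguous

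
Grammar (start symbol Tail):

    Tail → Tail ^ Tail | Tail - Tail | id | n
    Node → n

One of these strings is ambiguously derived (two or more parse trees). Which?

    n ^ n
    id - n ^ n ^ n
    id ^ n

n ^ n: 1 tree
id - n ^ n ^ n: 5 trees
id ^ n: 1 tree

id - n ^ n ^ n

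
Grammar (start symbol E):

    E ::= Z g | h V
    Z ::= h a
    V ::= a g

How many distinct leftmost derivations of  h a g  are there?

Parse trees for h a g:
  [E [Z h a] g]
  [E h [V a g]]

2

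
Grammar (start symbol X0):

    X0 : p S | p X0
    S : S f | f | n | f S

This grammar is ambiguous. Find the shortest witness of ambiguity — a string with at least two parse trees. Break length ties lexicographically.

p f f

length 2: no string has ≥2 trees
length 3: p f f has 2 parse trees

Two derivations of p f f:
  X0 ⇒ p S ⇒ p S f ⇒ p f f
  X0 ⇒ p S ⇒ p f S ⇒ p f f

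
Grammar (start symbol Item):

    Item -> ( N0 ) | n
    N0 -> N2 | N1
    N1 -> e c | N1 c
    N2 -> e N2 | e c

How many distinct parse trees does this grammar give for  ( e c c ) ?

Parse trees for ( e c c ):
  [Item ( [N0 [N1 [N1 e c] c]] )]

1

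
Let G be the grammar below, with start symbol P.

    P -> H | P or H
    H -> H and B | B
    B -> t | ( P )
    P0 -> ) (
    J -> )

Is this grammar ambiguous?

(P0, J are unreachable from P, so their rules don't affect L(P).) P → P or H | H  ;  H → H and B | B  — a left-associative chain with B at the bottom. Each string factors uniquely by precedence.

Unambiguous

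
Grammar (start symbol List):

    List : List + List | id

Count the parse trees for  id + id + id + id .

5

Parse trees for id + id + id + id:
  [List [List id] + [List [List id] + [List [List id] + [List id]]]]
  [List [List id] + [List [List [List id] + [List id]] + [List id]]]
  [List [List [List id] + [List id]] + [List [List id] + [List id]]]
  [List [List [List id] + [List [List id] + [List id]]] + [List id]]
  [List [List [List [List id] + [List id]] + [List id]] + [List id]]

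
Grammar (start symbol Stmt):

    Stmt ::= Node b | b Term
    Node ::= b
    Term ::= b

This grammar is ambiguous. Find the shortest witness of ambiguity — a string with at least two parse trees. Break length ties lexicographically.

b b

length 2: b b has 2 parse trees

Two derivations of b b:
  Stmt ⇒ Node b ⇒ b b
  Stmt ⇒ b Term ⇒ b b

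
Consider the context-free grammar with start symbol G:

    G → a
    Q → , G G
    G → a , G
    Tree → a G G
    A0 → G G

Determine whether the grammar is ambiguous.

Unambiguous

(Q, A0, Tree are unreachable from G, so their rules don't affect L(G).) Right-recursive list with a separator: after each atom, whether the separator follows determines the rule. One parse per string.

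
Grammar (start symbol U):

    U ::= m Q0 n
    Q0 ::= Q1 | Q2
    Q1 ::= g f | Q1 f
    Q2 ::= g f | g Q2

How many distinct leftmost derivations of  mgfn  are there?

Parse trees for mgfn:
  [U m [Q0 [Q1 g f]] n]
  [U m [Q0 [Q2 g f]] n]

2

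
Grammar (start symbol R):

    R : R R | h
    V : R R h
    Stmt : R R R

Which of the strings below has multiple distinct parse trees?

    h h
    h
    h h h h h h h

h h h h h h h

h h: 1 tree
h: 1 tree
h h h h h h h: 132 trees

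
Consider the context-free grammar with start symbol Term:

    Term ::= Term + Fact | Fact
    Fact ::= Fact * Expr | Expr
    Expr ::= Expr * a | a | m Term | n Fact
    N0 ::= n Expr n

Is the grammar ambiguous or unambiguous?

Ambiguous

Witness: a * a

Derivation 1: Term ⇒ Fact ⇒ Fact * Expr ⇒ Expr * Expr ⇒ a * Expr ⇒ a * a
Derivation 2: Term ⇒ Fact ⇒ Expr ⇒ Expr * a ⇒ a * a

Two distinct leftmost derivations for the same string.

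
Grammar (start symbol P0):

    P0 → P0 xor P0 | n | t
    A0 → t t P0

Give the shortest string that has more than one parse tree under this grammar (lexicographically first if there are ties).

n xor n xor n

length 1: no string has ≥2 trees
length 3: no string has ≥2 trees
length 5: n xor n xor n has 2 parse trees

Two derivations of n xor n xor n:
  P0 ⇒ P0 xor P0 ⇒ P0 xor P0 xor P0 ⇒ n xor P0 xor P0 ⇒ n xor n xor P0 ⇒ n xor n xor n
  P0 ⇒ P0 xor P0 ⇒ n xor P0 ⇒ n xor P0 xor P0 ⇒ n xor n xor P0 ⇒ n xor n xor n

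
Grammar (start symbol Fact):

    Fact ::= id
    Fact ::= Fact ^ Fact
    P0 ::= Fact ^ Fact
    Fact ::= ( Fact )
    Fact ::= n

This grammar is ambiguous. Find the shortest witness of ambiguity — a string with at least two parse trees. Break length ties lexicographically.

length 1: no string has ≥2 trees
length 3: no string has ≥2 trees
length 5: id ^ id ^ id has 2 parse trees

Two derivations of id ^ id ^ id:
  Fact ⇒ Fact ^ Fact ⇒ id ^ Fact ⇒ id ^ Fact ^ Fact ⇒ id ^ id ^ Fact ⇒ id ^ id ^ id
  Fact ⇒ Fact ^ Fact ⇒ Fact ^ Fact ^ Fact ⇒ id ^ Fact ^ Fact ⇒ id ^ id ^ Fact ⇒ id ^ id ^ id

id ^ id ^ id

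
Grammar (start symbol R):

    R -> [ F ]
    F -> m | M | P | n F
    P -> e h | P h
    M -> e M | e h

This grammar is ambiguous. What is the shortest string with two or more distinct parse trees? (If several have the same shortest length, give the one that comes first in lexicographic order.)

length 3: no string has ≥2 trees
length 4: [ e h ] has 2 parse trees

Two derivations of [ e h ]:
  R ⇒ [ F ] ⇒ [ M ] ⇒ [ e h ]
  R ⇒ [ F ] ⇒ [ P ] ⇒ [ e h ]

[ e h ]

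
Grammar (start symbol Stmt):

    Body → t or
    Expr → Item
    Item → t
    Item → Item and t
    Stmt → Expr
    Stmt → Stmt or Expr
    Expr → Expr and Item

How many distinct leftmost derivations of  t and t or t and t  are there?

Parse trees for t and t or t and t:
  [Stmt [Stmt [Expr [Item [Item t] and t]]] or [Expr [Item [Item t] and t]]]
  [Stmt [Stmt [Expr [Item [Item t] and t]]] or [Expr [Expr [Item t]] and [Item t]]]
  [Stmt [Stmt [Expr [Expr [Item t]] and [Item t]]] or [Expr [Item [Item t] and t]]]
  [Stmt [Stmt [Expr [Expr [Item t]] and [Item t]]] or [Expr [Expr [Item t]] and [Item t]]]

4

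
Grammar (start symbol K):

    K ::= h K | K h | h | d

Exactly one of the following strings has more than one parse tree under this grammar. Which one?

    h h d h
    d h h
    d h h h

h h d h: 3 trees
d h h: 1 tree
d h h h: 1 tree

h h d h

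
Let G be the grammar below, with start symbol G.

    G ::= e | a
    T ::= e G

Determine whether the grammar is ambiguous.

(T is unreachable from G, so its rules don't affect L(G).) The reachable rules are right-linear with at most one rule per (nonterminal, next-terminal) pair. Each input token forces the next rule, so parsing is deterministic.

Unambiguous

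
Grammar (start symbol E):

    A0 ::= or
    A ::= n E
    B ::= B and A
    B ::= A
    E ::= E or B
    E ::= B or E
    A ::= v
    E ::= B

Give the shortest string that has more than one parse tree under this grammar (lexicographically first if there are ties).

v or v

length 1: no string has ≥2 trees
length 2: no string has ≥2 trees
length 3: v or v has 2 parse trees

Two derivations of v or v:
  E ⇒ E or B ⇒ B or B ⇒ A or B ⇒ v or B ⇒ v or A ⇒ v or v
  E ⇒ B or E ⇒ A or E ⇒ v or E ⇒ v or B ⇒ v or A ⇒ v or v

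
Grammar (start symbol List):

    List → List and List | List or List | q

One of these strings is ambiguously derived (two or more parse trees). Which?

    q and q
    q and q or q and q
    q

q and q: 1 tree
q and q or q and q: 5 trees
q: 1 tree

q and q or q and q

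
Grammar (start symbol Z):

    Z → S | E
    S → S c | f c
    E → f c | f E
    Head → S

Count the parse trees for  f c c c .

1

Parse trees for f c c c:
  [Z [S [S [S f c] c] c]]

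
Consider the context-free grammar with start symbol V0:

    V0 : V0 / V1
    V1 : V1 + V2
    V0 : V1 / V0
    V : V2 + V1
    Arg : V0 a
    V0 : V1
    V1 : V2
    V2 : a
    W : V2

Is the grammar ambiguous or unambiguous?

Witness: a / a

Derivation 1: V0 ⇒ V0 / V1 ⇒ V1 / V1 ⇒ V2 / V1 ⇒ a / V1 ⇒ a / V2 ⇒ a / a
Derivation 2: V0 ⇒ V1 / V0 ⇒ V2 / V0 ⇒ a / V0 ⇒ a / V1 ⇒ a / V2 ⇒ a / a

Two distinct leftmost derivations for the same string.

Ambiguous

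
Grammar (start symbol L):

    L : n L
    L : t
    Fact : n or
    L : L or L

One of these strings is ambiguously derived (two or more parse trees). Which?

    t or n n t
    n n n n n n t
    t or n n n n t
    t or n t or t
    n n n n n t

t or n n t: 1 tree
n n n n n n t: 1 tree
t or n n n n t: 1 tree
t or n t or t: 3 trees
n n n n n t: 1 tree

t or n t or t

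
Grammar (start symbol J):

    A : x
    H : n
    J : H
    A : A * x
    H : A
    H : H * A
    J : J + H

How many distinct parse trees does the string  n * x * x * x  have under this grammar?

Parse trees for n * x * x * x:
  [J [H [H n] * [A [A [A x] * x] * x]]]
  [J [H [H [H n] * [A x]] * [A [A x] * x]]]
  [J [H [H [H n] * [A [A x] * x]] * [A x]]]
  [J [H [H [H [H n] * [A x]] * [A x]] * [A x]]]

4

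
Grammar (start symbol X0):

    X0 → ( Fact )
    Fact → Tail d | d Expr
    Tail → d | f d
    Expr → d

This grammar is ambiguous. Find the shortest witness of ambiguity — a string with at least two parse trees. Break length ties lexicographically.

length 4: ( d d ) has 2 parse trees

Two derivations of ( d d ):
  X0 ⇒ ( Fact ) ⇒ ( Tail d ) ⇒ ( d d )
  X0 ⇒ ( Fact ) ⇒ ( d Expr ) ⇒ ( d d )

( d d )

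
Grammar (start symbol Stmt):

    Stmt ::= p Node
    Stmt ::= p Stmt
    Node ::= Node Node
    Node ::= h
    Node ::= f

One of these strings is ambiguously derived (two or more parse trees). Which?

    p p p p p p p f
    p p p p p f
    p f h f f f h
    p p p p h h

p p p p p p p f: 1 tree
p p p p p f: 1 tree
p f h f f f h: 42 trees
p p p p h h: 1 tree

p f h f f f h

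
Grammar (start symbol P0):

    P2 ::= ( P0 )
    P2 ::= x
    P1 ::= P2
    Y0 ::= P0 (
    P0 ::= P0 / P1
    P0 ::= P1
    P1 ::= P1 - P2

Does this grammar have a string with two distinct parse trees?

Unambiguous

(Y0 is unreachable from P0, so its rules don't affect L(P0).) This is a standard precedence ladder (P0 over P1 over P2), with each level left-recursive on its own operator ('/' at P0, '-' at P1). That structure is LR(1), hence unambiguous.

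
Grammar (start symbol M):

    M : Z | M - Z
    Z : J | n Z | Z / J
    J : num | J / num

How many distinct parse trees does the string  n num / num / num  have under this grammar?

Parse trees for n num / num / num:
  [M [Z n [Z [J [J [J num] / num] / num]]]]
  [M [Z n [Z [Z [J num]] / [J [J num] / num]]]]
  [M [Z n [Z [Z [J [J num] / num]] / [J num]]]]
  [M [Z n [Z [Z [Z [J num]] / [J num]] / [J num]]]]
  [M [Z [Z n [Z [J num]]] / [J [J num] / num]]]
  [M [Z [Z n [Z [J [J num] / num]]] / [J num]]]
  [M [Z [Z n [Z [Z [J num]] / [J num]]] / [J num]]]
  [M [Z [Z [Z n [Z [J num]]] / [J num]] / [J num]]]

8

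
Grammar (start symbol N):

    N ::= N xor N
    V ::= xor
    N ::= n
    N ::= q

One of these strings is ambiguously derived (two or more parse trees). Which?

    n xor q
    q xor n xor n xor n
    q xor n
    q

q xor n xor n xor n

n xor q: 1 tree
q xor n xor n xor n: 5 trees
q xor n: 1 tree
q: 1 tree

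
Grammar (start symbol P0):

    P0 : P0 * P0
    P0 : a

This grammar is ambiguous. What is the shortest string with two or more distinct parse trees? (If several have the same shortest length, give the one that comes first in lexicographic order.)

length 1: no string has ≥2 trees
length 3: no string has ≥2 trees
length 5: a * a * a has 2 parse trees

Two derivations of a * a * a:
  P0 ⇒ P0 * P0 ⇒ P0 * P0 * P0 ⇒ a * P0 * P0 ⇒ a * a * P0 ⇒ a * a * a
  P0 ⇒ P0 * P0 ⇒ a * P0 ⇒ a * P0 * P0 ⇒ a * a * P0 ⇒ a * a * a

a * a * a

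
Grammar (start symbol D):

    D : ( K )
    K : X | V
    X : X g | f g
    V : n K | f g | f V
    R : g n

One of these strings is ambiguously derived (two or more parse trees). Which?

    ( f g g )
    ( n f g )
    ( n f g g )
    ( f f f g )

( n f g )

( f g g ): 1 tree
( n f g ): 2 trees
( n f g g ): 1 tree
( f f f g ): 1 tree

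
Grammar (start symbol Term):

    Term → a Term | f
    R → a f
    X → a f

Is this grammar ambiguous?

Only Term is reachable from Term; ignoring the rest: Restricted to the reachable nonterminals, every rule has the form A → t or A → t B, and no two rules for the same A share a first terminal. The grammar encodes a DFA — one run per string.

Unambiguous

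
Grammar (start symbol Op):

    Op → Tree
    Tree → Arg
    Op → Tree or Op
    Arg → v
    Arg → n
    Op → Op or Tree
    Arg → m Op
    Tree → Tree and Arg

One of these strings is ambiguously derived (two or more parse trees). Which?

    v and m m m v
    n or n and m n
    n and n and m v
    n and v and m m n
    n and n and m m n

v and m m m v: 1 tree
n or n and m n: 2 trees
n and n and m v: 1 tree
n and v and m m n: 1 tree
n and n and m m n: 1 tree

n or n and m n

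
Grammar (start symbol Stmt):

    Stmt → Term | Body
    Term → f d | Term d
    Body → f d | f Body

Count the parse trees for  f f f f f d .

1

Parse trees for f f f f f d:
  [Stmt [Body f [Body f [Body f [Body f [Body f d]]]]]]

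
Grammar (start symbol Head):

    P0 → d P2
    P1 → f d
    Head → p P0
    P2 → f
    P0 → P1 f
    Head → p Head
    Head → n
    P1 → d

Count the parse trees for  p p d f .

2

Parse trees for p p d f:
  [Head p [Head p [P0 d [P2 f]]]]
  [Head p [Head p [P0 [P1 d] f]]]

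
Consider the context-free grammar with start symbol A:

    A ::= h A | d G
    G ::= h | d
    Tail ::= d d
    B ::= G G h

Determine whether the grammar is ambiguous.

Unambiguous

(Tail, B are unreachable from A, so their rules don't affect L(A).) Each reachable nonterminal has at most one production per leading terminal, and all productions are right-linear; the derivation is determined token-by-token.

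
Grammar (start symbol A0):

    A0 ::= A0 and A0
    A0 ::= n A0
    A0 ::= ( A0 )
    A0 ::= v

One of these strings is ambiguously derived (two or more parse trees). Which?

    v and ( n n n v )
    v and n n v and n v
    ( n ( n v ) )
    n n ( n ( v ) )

v and ( n n n v ): 1 tree
v and n n v and n v: 4 trees
( n ( n v ) ): 1 tree
n n ( n ( v ) ): 1 tree

v and n n v and n v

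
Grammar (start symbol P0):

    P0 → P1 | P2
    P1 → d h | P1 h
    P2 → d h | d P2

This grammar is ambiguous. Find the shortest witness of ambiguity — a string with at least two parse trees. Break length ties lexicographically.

length 2: d h has 2 parse trees

Two derivations of d h:
  P0 ⇒ P1 ⇒ d h
  P0 ⇒ P2 ⇒ d h

d h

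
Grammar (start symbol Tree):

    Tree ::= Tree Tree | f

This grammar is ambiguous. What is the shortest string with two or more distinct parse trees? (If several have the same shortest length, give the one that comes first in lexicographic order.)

f f f

length 1: no string has ≥2 trees
length 2: no string has ≥2 trees
length 3: f f f has 2 parse trees

Two derivations of f f f:
  Tree ⇒ Tree Tree ⇒ Tree Tree Tree ⇒ f Tree Tree ⇒ f f Tree ⇒ f f f
  Tree ⇒ Tree Tree ⇒ f Tree ⇒ f Tree Tree ⇒ f f Tree ⇒ f f f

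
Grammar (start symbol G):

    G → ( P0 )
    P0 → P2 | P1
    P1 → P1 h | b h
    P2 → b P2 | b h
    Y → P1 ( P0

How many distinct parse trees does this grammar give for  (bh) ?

Parse trees for (bh):
  [G ( [P0 [P2 b h]] )]
  [G ( [P0 [P1 b h]] )]

2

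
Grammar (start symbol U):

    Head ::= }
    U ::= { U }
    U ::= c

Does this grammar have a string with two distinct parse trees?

Unambiguous

(Head is unreachable from U, so its rules don't affect L(U).) L(U) is { openⁿ atom closeⁿ : n ≥ 0 }. The bracket depth fixes n, and the derivation is forced at every step.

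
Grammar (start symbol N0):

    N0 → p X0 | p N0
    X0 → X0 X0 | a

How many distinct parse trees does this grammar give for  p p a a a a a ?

14

Parse trees for p p a a a a a (showing first 6 of 14):
  [N0 p [N0 p [X0 [X0 a] [X0 [X0 a] [X0 [X0 a] [X0 [X0 a] [X0 a]]]]]]]
  [N0 p [N0 p [X0 [X0 a] [X0 [X0 a] [X0 [X0 [X0 a] [X0 a]] [X0 a]]]]]]
  [N0 p [N0 p [X0 [X0 a] [X0 [X0 [X0 a] [X0 a]] [X0 [X0 a] [X0 a]]]]]]
  [N0 p [N0 p [X0 [X0 a] [X0 [X0 [X0 a] [X0 [X0 a] [X0 a]]] [X0 a]]]]]
  [N0 p [N0 p [X0 [X0 a] [X0 [X0 [X0 [X0 a] [X0 a]] [X0 a]] [X0 a]]]]]
  [N0 p [N0 p [X0 [X0 [X0 a] [X0 a]] [X0 [X0 a] [X0 [X0 a] [X0 a]]]]]]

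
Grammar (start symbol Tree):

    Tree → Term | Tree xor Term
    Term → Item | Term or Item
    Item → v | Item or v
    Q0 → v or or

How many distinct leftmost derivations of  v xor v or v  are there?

2

Parse trees for v xor v or v:
  [Tree [Tree [Term [Item v]]] xor [Term [Item [Item v] or v]]]
  [Tree [Tree [Term [Item v]]] xor [Term [Term [Item v]] or [Item v]]]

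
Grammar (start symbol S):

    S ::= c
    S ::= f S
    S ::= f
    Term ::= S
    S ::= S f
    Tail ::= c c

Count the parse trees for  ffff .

8

Parse trees for ffff:
  [S f [S f [S f [S f]]]]
  [S f [S f [S [S f] f]]]
  [S f [S [S f [S f]] f]]
  [S f [S [S [S f] f] f]]
  [S [S f [S f [S f]]] f]
  [S [S f [S [S f] f]] f]
  [S [S [S f [S f]] f] f]
  [S [S [S [S f] f] f] f]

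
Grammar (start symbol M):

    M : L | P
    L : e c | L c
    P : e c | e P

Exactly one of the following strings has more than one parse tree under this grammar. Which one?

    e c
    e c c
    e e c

e c

e c: 2 trees
e c c: 1 tree
e e c: 1 tree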